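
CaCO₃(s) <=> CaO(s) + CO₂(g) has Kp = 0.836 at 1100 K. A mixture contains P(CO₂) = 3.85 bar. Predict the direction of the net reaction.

(CaCO₃, CaO are pure solids — omitted from Qp.)
Qp = P(CO₂) = 3.85
Qp = 3.85 > Kp = 0.836, so the reverse reaction proceeds.

reverse (toward reactants)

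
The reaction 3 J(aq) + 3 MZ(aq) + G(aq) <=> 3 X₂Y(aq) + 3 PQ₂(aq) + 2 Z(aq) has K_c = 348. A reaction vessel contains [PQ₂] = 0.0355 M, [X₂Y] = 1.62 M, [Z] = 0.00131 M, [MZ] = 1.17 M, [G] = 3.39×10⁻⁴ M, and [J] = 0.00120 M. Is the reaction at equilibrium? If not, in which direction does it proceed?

Q_c = [X₂Y]³·[PQ₂]³·[Z]² / ([J]³·[MZ]³·[G]) = (1.62)³·(0.0355)³·(0.00131)² / ((0.00120)³·(1.17)³·(3.39×10⁻⁴)) = 348
Q_c = 348 = K_c, so the system is already at equilibrium.

neither direction; the system is at equilibrium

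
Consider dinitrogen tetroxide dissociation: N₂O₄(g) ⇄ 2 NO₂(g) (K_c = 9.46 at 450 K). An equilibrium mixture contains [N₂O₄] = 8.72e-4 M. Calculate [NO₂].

[NO₂] = 0.0908 M

At equilibrium, K_c = [NO₂]² / [N₂O₄] = 9.46.
([NO₂])² / (8.72e-4) = 9.46
[NO₂]² = 0.00825 ⇒ [NO₂] = 0.0908 M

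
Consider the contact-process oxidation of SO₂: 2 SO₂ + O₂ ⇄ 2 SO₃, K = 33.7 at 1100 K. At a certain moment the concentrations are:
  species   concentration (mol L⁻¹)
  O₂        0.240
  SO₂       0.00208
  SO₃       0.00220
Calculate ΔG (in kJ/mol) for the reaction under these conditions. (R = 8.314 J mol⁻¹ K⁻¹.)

ΔG = -18.1 kJ/mol

Q = [SO₃]² / ([SO₂]²·[O₂]) = (0.00220)² / ((0.00208)²·(0.240)) = 4.66
ΔG = RT ln(Q/K) = (8.314 J mol⁻¹ K⁻¹)(1100 K) × ln(4.66/33.7)
   = (9.145 kJ/mol)(-1.978) = -18.1 kJ/mol
ΔG < 0, so the forward reaction is spontaneous (proceeds forward).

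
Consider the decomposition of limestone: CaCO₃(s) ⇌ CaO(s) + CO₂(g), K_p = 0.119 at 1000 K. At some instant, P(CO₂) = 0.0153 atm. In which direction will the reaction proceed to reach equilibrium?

toward products

(CaCO₃, CaO are pure solids — omitted from Q_p.)
Q_p = P(CO₂) = 0.0153
Q_p = 0.0153 < K_p = 0.119, so the forward reaction proceeds.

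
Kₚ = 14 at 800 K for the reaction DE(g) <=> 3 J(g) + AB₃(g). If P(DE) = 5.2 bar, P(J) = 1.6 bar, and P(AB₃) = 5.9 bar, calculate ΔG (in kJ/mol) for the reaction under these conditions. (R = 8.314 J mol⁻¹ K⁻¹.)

Qₚ = P(J)³·P(AB₃) / P(DE) = (1.6)³·(5.9) / (5.2) = 4.65
ΔG = RT ln(Qₚ/Kₚ) = (8.314 J mol⁻¹ K⁻¹)(800 K) × ln(4.65/14)
   = (6.651 kJ/mol)(-1.102) = -7.33 kJ/mol
ΔG < 0, so the forward reaction is spontaneous (proceeds forward).

ΔG = -7.33 kJ/mol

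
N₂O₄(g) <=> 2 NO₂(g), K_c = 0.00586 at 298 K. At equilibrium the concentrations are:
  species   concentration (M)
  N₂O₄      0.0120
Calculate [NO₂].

[NO₂] = 0.00839 M

At equilibrium, K_c = [NO₂]² / [N₂O₄] = 0.00586.
([NO₂])² / (0.0120) = 0.00586
[NO₂]² = 7.03e-5 ⇒ [NO₂] = 0.00839 M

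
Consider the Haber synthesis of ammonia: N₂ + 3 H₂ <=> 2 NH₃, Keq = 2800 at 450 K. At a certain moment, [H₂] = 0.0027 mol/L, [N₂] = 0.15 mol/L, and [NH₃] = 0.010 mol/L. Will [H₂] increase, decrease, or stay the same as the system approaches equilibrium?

Q = [NH₃]² / ([N₂]·[H₂]³) = (0.010)² / ((0.15)·(0.0027)³) = 34000
Q = 34000 > Keq = 2800: net reverse reaction.
H₂ is a reactant, so it increases.

increase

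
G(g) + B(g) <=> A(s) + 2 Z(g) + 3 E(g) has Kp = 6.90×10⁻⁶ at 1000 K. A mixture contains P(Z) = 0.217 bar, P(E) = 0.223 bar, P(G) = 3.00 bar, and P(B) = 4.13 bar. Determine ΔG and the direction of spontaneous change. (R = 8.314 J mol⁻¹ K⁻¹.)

ΔG = 15.0 kJ/mol; the forward reaction is non-spontaneous

(A is a pure solid — omitted from Qp.)
Qp = P(Z)²·P(E)³ / (P(G)·P(B)) = (0.217)²·(0.223)³ / ((3.00)·(4.13)) = 4.21×10⁻⁵
ΔG = RT ln(Qp/Kp) = (8.314 J mol⁻¹ K⁻¹)(1000 K) × ln(4.21×10⁻⁵/6.90×10⁻⁶)
   = (8.314 kJ/mol)(1.809) = 15.0 kJ/mol
ΔG > 0, so the forward reaction is non-spontaneous (proceeds in reverse).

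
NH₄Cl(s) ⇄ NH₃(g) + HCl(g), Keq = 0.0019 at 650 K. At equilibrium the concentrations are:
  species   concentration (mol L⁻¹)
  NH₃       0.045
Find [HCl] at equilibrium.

[HCl] = 0.042 mol L⁻¹

(NH₄Cl is a pure solid — omitted from Keq.)
At equilibrium, Keq = [NH₃]·[HCl] = 0.0019.
(0.045)·([HCl]) = 0.0019
[HCl] = 0.0422 = 0.042 mol L⁻¹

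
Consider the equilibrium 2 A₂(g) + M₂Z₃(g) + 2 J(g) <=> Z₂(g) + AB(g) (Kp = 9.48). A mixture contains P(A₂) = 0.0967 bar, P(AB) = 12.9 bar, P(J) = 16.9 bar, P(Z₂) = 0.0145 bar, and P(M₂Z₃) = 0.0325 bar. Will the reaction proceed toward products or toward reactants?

Qp = P(Z₂)·P(AB) / (P(A₂)²·P(M₂Z₃)·P(J)²) = (0.0145)·(12.9) / ((0.0967)²·(0.0325)·(16.9)²) = 2.16
Qp = 2.16 < Kp = 9.48, so the forward reaction proceeds.

forward (toward products)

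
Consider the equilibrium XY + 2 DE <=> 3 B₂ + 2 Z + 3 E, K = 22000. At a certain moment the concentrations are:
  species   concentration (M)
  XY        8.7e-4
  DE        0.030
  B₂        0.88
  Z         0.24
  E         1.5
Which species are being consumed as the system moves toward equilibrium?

B₂, Z, E (products)

Q = [B₂]³·[Z]²·[E]³ / ([XY]·[DE]²) = (0.88)³·(0.24)²·(1.5)³ / ((8.7e-4)·(0.030)²) = 1.7e5
Q = 1.7e5 > K = 22000: net reverse reaction.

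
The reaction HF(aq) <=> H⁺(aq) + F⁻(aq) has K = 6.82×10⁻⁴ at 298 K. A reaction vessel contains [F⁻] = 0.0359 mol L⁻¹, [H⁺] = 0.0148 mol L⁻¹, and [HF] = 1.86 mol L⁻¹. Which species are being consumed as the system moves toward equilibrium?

Q = [H⁺]·[F⁻] / [HF] = (0.0148)·(0.0359) / (1.86) = 2.86×10⁻⁴
Q = 2.86×10⁻⁴ < K = 6.82×10⁻⁴: net forward reaction.

HF (reactants)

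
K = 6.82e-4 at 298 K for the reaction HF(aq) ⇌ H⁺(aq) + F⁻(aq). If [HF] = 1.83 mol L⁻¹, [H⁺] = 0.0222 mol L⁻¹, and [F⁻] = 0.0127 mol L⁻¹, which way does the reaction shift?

in the forward direction

Q = [H⁺]·[F⁻] / [HF] = (0.0222)·(0.0127) / (1.83) = 1.54e-4
Q = 1.54e-4 < K = 6.82e-4, so the forward reaction proceeds.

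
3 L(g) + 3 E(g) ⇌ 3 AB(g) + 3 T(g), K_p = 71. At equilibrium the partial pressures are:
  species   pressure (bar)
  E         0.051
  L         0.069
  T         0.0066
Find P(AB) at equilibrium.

At equilibrium, K_p = P(AB)³·P(T)³ / (P(L)³·P(E)³) = 71.
(P(AB))³·(0.0066)³ / ((0.069)³·(0.051)³) = 71
P(AB)³ = 10.8 ⇒ P(AB) = 2.2 bar

P(AB) = 2.2 bar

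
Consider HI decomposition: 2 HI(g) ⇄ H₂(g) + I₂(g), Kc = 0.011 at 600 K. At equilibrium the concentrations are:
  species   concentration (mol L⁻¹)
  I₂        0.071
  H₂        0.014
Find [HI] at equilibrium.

At equilibrium, Kc = [H₂]·[I₂] / [HI]² = 0.011.
(0.014)·(0.071) / ([HI])² = 0.011
[HI]² = 0.0904 ⇒ [HI] = 0.30 mol L⁻¹

[HI] = 0.30 mol L⁻¹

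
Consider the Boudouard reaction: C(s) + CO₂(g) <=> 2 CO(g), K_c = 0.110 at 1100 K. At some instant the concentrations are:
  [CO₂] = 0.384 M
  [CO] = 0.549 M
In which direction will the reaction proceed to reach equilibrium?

(C is a pure solid — omitted from Q_c.)
Q_c = [CO]² / [CO₂] = (0.549)² / (0.384) = 0.785
Q_c = 0.785 > K_c = 0.110, so the reverse reaction proceeds.

in the reverse direction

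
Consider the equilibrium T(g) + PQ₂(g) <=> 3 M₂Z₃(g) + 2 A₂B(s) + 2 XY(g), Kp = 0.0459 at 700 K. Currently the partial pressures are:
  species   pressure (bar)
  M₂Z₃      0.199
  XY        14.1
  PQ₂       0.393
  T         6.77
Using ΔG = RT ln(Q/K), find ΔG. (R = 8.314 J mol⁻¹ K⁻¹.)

ΔG = 14.9 kJ/mol

(A₂B is a pure solid — omitted from Qp.)
Qp = P(M₂Z₃)³·P(XY)² / (P(T)·P(PQ₂)) = (0.199)³·(14.1)² / ((6.77)·(0.393)) = 0.589
ΔG = RT ln(Qp/Kp) = (8.314 J mol⁻¹ K⁻¹)(700 K) × ln(0.589/0.0459)
   = (5.820 kJ/mol)(2.552) = 14.9 kJ/mol
ΔG > 0, so the forward reaction is non-spontaneous (proceeds in reverse).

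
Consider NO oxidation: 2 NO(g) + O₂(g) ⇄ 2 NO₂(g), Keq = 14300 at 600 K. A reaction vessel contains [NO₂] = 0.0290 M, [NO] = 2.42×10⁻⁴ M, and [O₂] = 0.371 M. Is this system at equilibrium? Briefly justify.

no; Q > K, reaction proceeds in reverse

Q = [NO₂]² / ([NO]²·[O₂]) = (0.0290)² / ((2.42×10⁻⁴)²·(0.371)) = 38700
Q = 38700 > Keq = 14300: net reverse reaction.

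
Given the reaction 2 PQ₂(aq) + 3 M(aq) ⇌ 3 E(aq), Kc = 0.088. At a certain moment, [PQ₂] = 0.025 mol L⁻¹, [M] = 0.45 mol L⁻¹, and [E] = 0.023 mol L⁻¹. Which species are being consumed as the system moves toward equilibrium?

E (products)

Qc = [E]³ / ([PQ₂]²·[M]³) = (0.023)³ / ((0.025)²·(0.45)³) = 0.21
Qc = 0.21 > Kc = 0.088: net reverse reaction.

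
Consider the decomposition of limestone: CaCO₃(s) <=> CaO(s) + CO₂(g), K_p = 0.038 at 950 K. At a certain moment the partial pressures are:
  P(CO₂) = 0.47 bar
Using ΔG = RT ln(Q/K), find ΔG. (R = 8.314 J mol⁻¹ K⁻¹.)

(CaCO₃, CaO are pure solids — omitted from Q_p.)
Q_p = P(CO₂) = 0.470
ΔG = RT ln(Q_p/K_p) = (8.314 J mol⁻¹ K⁻¹)(950 K) × ln(0.470/0.038)
   = (7.898 kJ/mol)(2.515) = 19.9 kJ/mol
ΔG > 0, so the forward reaction is non-spontaneous (proceeds in reverse).

ΔG = 19.9 kJ/mol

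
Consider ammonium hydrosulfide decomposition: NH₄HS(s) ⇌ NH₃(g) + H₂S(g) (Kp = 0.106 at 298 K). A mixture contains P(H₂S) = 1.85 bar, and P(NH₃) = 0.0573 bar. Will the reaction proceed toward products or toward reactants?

at equilibrium

(NH₄HS is a pure solid — omitted from Qp.)
Qp = P(NH₃)·P(H₂S) = (0.0573)·(1.85) = 0.106
Qp = 0.106 = Kp, so the system is already at equilibrium.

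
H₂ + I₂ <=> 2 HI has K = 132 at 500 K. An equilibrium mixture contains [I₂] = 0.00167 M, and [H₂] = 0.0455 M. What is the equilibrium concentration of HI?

[HI] = 0.100 M

At equilibrium, K = [HI]² / ([H₂]·[I₂]) = 132.
([HI])² / ((0.0455)·(0.00167)) = 132
[HI]² = 0.0100 ⇒ [HI] = 0.100 M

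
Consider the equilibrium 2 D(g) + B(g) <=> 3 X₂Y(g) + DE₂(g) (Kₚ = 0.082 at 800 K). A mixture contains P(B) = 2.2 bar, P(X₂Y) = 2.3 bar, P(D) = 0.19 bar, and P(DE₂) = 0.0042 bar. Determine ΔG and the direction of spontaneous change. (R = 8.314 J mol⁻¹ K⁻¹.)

ΔG = 13.7 kJ/mol; the forward reaction is non-spontaneous

Qₚ = P(X₂Y)³·P(DE₂) / (P(D)²·P(B)) = (2.3)³·(0.0042) / ((0.19)²·(2.2)) = 0.643
ΔG = RT ln(Qₚ/Kₚ) = (8.314 J mol⁻¹ K⁻¹)(800 K) × ln(0.643/0.082)
   = (6.651 kJ/mol)(2.059) = 13.7 kJ/mol
ΔG > 0, so the forward reaction is non-spontaneous (proceeds in reverse).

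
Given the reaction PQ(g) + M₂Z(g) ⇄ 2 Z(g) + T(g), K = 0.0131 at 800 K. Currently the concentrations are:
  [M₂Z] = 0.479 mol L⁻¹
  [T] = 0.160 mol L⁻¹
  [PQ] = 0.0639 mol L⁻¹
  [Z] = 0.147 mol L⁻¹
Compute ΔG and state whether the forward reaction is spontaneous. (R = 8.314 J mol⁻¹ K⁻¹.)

Q = [Z]²·[T] / ([PQ]·[M₂Z]) = (0.147)²·(0.160) / ((0.0639)·(0.479)) = 0.113
ΔG = RT ln(Q/K) = (8.314 J mol⁻¹ K⁻¹)(800 K) × ln(0.113/0.0131)
   = (6.651 kJ/mol)(2.155) = 14.3 kJ/mol
ΔG > 0, so the forward reaction is non-spontaneous (proceeds in reverse).

ΔG = 14.3 kJ/mol; the forward reaction is non-spontaneous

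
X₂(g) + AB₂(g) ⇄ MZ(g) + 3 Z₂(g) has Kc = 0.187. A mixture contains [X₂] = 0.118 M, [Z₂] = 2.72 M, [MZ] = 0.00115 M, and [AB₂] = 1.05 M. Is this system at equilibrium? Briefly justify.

Qc = [MZ]·[Z₂]³ / ([X₂]·[AB₂]) = (0.00115)·(2.72)³ / ((0.118)·(1.05)) = 0.187
Qc = 0.187 = Kc; the system is at equilibrium.

yes, at equilibrium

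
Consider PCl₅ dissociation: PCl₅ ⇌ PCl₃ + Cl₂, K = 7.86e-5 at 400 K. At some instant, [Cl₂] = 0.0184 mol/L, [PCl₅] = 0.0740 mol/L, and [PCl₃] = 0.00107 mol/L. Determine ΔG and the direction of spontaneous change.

ΔG = 4.05 kJ/mol; the forward reaction is non-spontaneous

Q = [PCl₃]·[Cl₂] / [PCl₅] = (0.00107)·(0.0184) / (0.0740) = 2.66e-4
ΔG = RT ln(Q/K) = (8.314 J mol⁻¹ K⁻¹)(400 K) × ln(2.66e-4/7.86e-5)
   = (3.326 kJ/mol)(1.219) = 4.05 kJ/mol
ΔG > 0, so the forward reaction is non-spontaneous (proceeds in reverse).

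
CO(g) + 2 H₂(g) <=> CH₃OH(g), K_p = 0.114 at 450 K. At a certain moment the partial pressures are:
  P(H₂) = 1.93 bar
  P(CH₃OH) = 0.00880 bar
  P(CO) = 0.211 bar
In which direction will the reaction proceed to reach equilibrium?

to the right

Q_p = P(CH₃OH) / (P(CO)·P(H₂)²) = (0.00880) / ((0.211)·(1.93)²) = 0.0112
Q_p = 0.0112 < K_p = 0.114, so the forward reaction proceeds.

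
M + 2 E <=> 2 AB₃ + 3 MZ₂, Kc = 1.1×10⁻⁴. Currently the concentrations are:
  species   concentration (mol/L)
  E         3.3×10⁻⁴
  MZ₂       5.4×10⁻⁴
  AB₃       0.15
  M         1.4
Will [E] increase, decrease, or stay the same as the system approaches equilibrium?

decrease

Qc = [AB₃]²·[MZ₂]³ / ([M]·[E]²) = (0.15)²·(5.4×10⁻⁴)³ / ((1.4)·(3.3×10⁻⁴)²) = 2.3×10⁻⁵
Qc = 2.3×10⁻⁵ < Kc = 1.1×10⁻⁴: net forward reaction.
E is a reactant, so it decreases.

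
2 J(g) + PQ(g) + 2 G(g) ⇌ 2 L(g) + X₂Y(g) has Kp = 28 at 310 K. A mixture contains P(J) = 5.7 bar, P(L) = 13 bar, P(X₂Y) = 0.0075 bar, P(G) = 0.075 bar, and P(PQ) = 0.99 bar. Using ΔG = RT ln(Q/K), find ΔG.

ΔG = -3.57 kJ/mol

Qp = P(L)²·P(X₂Y) / (P(J)²·P(PQ)·P(G)²) = (13)²·(0.0075) / ((5.7)²·(0.99)·(0.075)²) = 7.01
ΔG = RT ln(Qp/Kp) = (8.314 J mol⁻¹ K⁻¹)(310 K) × ln(7.01/28)
   = (2.577 kJ/mol)(-1.385) = -3.57 kJ/mol
ΔG < 0, so the forward reaction is spontaneous (proceeds forward).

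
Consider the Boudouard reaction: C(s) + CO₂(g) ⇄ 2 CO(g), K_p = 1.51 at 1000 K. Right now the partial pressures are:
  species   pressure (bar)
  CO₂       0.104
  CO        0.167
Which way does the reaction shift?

in the forward direction

(C is a pure solid — omitted from Q_p.)
Q_p = P(CO)² / P(CO₂) = (0.167)² / (0.104) = 0.268
Q_p = 0.268 < K_p = 1.51, so the forward reaction proceeds.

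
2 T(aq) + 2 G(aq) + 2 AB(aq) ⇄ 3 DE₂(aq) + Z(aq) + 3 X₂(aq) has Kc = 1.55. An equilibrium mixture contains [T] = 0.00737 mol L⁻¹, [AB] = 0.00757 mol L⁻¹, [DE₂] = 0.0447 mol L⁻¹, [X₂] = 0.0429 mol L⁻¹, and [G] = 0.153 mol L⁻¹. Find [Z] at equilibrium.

At equilibrium, Kc = [DE₂]³·[Z]·[X₂]³ / ([T]²·[G]²·[AB]²) = 1.55.
(0.0447)³·([Z])·(0.0429)³ / ((0.00737)²·(0.153)²·(0.00757)²) = 1.55
[Z] = 0.0160 mol L⁻¹

[Z] = 0.0160 mol L⁻¹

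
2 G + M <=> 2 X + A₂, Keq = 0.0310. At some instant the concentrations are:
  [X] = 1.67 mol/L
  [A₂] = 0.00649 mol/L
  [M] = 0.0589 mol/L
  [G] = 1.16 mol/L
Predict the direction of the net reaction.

Q = [X]²·[A₂] / ([G]²·[M]) = (1.67)²·(0.00649) / ((1.16)²·(0.0589)) = 0.228
Q = 0.228 > Keq = 0.0310, so the reverse reaction proceeds.

to the left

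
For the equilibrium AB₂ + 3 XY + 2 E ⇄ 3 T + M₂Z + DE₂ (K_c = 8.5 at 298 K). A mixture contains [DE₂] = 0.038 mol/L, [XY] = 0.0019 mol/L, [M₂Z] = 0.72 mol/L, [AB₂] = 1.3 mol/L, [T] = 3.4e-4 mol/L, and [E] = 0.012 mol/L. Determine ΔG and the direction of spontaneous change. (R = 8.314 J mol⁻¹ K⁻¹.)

Q_c = [T]³·[M₂Z]·[DE₂] / ([AB₂]·[XY]³·[E]²) = (3.4e-4)³·(0.72)·(0.038) / ((1.3)·(0.0019)³·(0.012)²) = 0.838
ΔG = RT ln(Q_c/K_c) = (8.314 J mol⁻¹ K⁻¹)(298 K) × ln(0.838/8.5)
   = (2.478 kJ/mol)(-2.317) = -5.74 kJ/mol
ΔG < 0, so the forward reaction is spontaneous (proceeds forward).

ΔG = -5.74 kJ/mol; the forward reaction is spontaneous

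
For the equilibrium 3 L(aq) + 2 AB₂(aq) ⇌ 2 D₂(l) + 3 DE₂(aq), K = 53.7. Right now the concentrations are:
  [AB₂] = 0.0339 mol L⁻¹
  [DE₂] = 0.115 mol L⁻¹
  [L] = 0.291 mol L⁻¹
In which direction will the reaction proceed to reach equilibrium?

(D₂ is a pure liquid — omitted from Q.)
Q = [DE₂]³ / ([L]³·[AB₂]²) = (0.115)³ / ((0.291)³·(0.0339)²) = 53.7
Q = 53.7 = K, so the system is already at equilibrium.

at equilibrium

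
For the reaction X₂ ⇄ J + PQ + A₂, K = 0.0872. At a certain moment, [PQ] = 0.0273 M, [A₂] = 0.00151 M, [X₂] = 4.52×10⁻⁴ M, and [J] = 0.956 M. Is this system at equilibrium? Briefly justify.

Q = [J]·[PQ]·[A₂] / [X₂] = (0.956)·(0.0273)·(0.00151) / (4.52×10⁻⁴) = 0.0872
Q = 0.0872 = K; the system is at equilibrium.

yes, at equilibrium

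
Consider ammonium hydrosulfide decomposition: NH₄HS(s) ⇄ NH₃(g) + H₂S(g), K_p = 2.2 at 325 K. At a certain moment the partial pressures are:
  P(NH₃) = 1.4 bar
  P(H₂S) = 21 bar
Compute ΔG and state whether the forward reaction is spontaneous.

(NH₄HS is a pure solid — omitted from Q_p.)
Q_p = P(NH₃)·P(H₂S) = (1.4)·(21) = 29.4
ΔG = RT ln(Q_p/K_p) = (8.314 J mol⁻¹ K⁻¹)(325 K) × ln(29.4/2.2)
   = (2.702 kJ/mol)(2.593) = 7.01 kJ/mol
ΔG > 0, so the forward reaction is non-spontaneous (proceeds in reverse).

ΔG = 7.01 kJ/mol; the forward reaction is non-spontaneous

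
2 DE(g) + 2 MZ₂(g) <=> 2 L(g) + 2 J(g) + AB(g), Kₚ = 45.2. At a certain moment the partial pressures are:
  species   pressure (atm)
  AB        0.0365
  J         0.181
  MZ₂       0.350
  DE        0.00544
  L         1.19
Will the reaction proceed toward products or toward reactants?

toward reactants

Qₚ = P(L)²·P(J)²·P(AB) / (P(DE)²·P(MZ₂)²) = (1.19)²·(0.181)²·(0.0365) / ((0.00544)²·(0.350)²) = 467
Qₚ = 467 > Kₚ = 45.2, so the reverse reaction proceeds.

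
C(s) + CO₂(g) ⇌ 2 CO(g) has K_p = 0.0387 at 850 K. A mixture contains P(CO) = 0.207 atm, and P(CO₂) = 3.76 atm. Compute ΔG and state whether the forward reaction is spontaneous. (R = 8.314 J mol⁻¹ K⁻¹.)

(C is a pure solid — omitted from Q_p.)
Q_p = P(CO)² / P(CO₂) = (0.207)² / (3.76) = 0.0114
ΔG = RT ln(Q_p/K_p) = (8.314 J mol⁻¹ K⁻¹)(850 K) × ln(0.0114/0.0387)
   = (7.067 kJ/mol)(-1.222) = -8.64 kJ/mol
ΔG < 0, so the forward reaction is spontaneous (proceeds forward).

ΔG = -8.64 kJ/mol; the forward reaction is spontaneous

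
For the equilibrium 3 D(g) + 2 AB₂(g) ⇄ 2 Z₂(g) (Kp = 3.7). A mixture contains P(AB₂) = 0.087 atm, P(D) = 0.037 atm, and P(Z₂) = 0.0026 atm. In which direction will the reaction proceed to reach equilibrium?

reverse (toward reactants)

Qp = P(Z₂)² / (P(D)³·P(AB₂)²) = (0.0026)² / ((0.037)³·(0.087)²) = 18
Qp = 18 > Kp = 3.7, so the reverse reaction proceeds.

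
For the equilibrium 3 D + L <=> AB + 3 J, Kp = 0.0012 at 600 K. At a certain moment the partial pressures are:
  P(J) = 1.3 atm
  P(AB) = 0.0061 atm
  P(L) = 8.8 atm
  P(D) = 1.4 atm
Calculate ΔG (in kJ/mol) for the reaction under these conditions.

ΔG = -3.85 kJ/mol

Qp = P(AB)·P(J)³ / (P(D)³·P(L)) = (0.0061)·(1.3)³ / ((1.4)³·(8.8)) = 5.55×10⁻⁴
ΔG = RT ln(Qp/Kp) = (8.314 J mol⁻¹ K⁻¹)(600 K) × ln(5.55×10⁻⁴/0.0012)
   = (4.988 kJ/mol)(-0.7711) = -3.85 kJ/mol
ΔG < 0, so the forward reaction is spontaneous (proceeds forward).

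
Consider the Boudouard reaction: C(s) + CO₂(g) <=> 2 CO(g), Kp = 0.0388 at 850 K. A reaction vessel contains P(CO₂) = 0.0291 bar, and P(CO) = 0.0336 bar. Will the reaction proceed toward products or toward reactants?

neither direction; the system is at equilibrium

(C is a pure solid — omitted from Qp.)
Qp = P(CO)² / P(CO₂) = (0.0336)² / (0.0291) = 0.0388
Qp = 0.0388 = Kp, so the system is already at equilibrium.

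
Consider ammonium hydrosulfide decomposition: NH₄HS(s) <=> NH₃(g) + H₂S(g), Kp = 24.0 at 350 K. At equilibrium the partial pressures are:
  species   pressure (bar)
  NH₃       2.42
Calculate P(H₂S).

P(H₂S) = 9.92 bar

(NH₄HS is a pure solid — omitted from Kp.)
At equilibrium, Kp = P(NH₃)·P(H₂S) = 24.0.
(2.42)·(P(H₂S)) = 24.0
P(H₂S) = 9.92 bar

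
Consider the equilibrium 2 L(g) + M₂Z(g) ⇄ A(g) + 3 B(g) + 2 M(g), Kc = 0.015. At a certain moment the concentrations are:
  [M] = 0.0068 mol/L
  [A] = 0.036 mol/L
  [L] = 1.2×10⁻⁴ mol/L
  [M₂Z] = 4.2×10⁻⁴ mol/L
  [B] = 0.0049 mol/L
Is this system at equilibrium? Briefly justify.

no; Q > K, reaction proceeds in reverse

Qc = [A]·[B]³·[M]² / ([L]²·[M₂Z]) = (0.036)·(0.0049)³·(0.0068)² / ((1.2×10⁻⁴)²·(4.2×10⁻⁴)) = 0.032
Qc = 0.032 > Kc = 0.015: net reverse reaction.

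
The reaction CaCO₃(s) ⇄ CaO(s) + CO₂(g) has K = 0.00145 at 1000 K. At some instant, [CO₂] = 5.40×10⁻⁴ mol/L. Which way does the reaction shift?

forward (toward products)

(CaCO₃, CaO are pure solids — omitted from Q.)
Q = [CO₂] = 5.40×10⁻⁴
Q = 5.40×10⁻⁴ < K = 0.00145, so the forward reaction proceeds.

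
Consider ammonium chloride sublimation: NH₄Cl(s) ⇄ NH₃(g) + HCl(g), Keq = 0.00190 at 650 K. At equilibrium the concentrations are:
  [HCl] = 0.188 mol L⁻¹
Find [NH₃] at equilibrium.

[NH₃] = 0.0101 mol L⁻¹

(NH₄Cl is a pure solid — omitted from Keq.)
At equilibrium, Keq = [NH₃]·[HCl] = 0.00190.
([NH₃])·(0.188) = 0.00190
[NH₃] = 0.0101 mol L⁻¹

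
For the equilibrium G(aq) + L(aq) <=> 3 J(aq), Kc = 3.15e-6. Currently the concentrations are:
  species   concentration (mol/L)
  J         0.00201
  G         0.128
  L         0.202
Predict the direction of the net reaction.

Qc = [J]³ / ([G]·[L]) = (0.00201)³ / ((0.128)·(0.202)) = 3.14e-7
Qc = 3.14e-7 < Kc = 3.15e-6, so the forward reaction proceeds.

to the right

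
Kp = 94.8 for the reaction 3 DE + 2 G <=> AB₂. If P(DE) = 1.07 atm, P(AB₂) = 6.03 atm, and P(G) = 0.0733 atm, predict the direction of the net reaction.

Qp = P(AB₂) / (P(DE)³·P(G)²) = (6.03) / ((1.07)³·(0.0733)²) = 916
Qp = 916 > Kp = 94.8, so the reverse reaction proceeds.

in the reverse direction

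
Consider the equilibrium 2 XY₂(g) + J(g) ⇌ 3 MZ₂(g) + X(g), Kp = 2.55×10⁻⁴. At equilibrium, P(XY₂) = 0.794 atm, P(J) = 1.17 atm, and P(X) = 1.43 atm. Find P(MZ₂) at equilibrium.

P(MZ₂) = 0.0509 atm

At equilibrium, Kp = P(MZ₂)³·P(X) / (P(XY₂)²·P(J)) = 2.55×10⁻⁴.
(P(MZ₂))³·(1.43) / ((0.794)²·(1.17)) = 2.55×10⁻⁴
P(MZ₂)³ = 1.32×10⁻⁴ ⇒ P(MZ₂) = 0.0509 atm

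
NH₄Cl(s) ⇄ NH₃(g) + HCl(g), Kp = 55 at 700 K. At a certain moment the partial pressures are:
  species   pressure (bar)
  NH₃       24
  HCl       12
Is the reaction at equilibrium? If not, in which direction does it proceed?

in the reverse direction

(NH₄Cl is a pure solid — omitted from Qp.)
Qp = P(NH₃)·P(HCl) = (24)·(12) = 290
Qp = 290 > Kp = 55, so the reverse reaction proceeds.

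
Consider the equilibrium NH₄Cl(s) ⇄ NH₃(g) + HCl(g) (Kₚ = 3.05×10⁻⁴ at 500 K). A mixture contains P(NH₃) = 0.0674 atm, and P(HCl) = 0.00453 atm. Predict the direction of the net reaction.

neither direction; the system is at equilibrium

(NH₄Cl is a pure solid — omitted from Qₚ.)
Qₚ = P(NH₃)·P(HCl) = (0.0674)·(0.00453) = 3.05×10⁻⁴
Qₚ = 3.05×10⁻⁴ = Kₚ, so the system is already at equilibrium.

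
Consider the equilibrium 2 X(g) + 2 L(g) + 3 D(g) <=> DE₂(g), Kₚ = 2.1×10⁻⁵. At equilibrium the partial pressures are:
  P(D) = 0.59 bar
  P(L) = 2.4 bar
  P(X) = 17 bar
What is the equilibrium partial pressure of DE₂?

P(DE₂) = 0.0072 bar

At equilibrium, Kₚ = P(DE₂) / (P(X)²·P(L)²·P(D)³) = 2.1×10⁻⁵.
(P(DE₂)) / ((17)²·(2.4)²·(0.59)³) = 2.1×10⁻⁵
P(DE₂) = 0.00718 = 0.0072 bar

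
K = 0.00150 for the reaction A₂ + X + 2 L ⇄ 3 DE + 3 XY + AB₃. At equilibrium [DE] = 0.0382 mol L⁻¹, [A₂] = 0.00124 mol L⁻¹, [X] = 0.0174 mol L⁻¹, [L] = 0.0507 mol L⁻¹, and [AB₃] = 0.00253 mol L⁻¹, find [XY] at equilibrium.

At equilibrium, K = [DE]³·[XY]³·[AB₃] / ([A₂]·[X]·[L]²) = 0.00150.
(0.0382)³·([XY])³·(0.00253) / ((0.00124)·(0.0174)·(0.0507)²) = 0.00150
[XY]³ = 5.90×10⁻⁴ ⇒ [XY] = 0.0839 mol L⁻¹

[XY] = 0.0839 mol L⁻¹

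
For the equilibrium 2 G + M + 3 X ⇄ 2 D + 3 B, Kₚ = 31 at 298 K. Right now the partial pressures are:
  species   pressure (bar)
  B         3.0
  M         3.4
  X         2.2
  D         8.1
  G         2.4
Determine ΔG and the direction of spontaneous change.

ΔG = -3.21 kJ/mol; the forward reaction is spontaneous

Qₚ = P(D)²·P(B)³ / (P(G)²·P(M)·P(X)³) = (8.1)²·(3.0)³ / ((2.4)²·(3.4)·(2.2)³) = 8.50
ΔG = RT ln(Qₚ/Kₚ) = (8.314 J mol⁻¹ K⁻¹)(298 K) × ln(8.50/31)
   = (2.478 kJ/mol)(-1.294) = -3.21 kJ/mol
ΔG < 0, so the forward reaction is spontaneous (proceeds forward).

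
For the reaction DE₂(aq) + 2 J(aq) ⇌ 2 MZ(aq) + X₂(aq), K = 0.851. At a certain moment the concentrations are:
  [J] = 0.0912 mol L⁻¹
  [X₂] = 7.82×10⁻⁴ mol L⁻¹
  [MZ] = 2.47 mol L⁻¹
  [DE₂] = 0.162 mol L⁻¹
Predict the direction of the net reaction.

Q = [MZ]²·[X₂] / ([DE₂]·[J]²) = (2.47)²·(7.82×10⁻⁴) / ((0.162)·(0.0912)²) = 3.54
Q = 3.54 > K = 0.851, so the reverse reaction proceeds.

reverse (toward reactants)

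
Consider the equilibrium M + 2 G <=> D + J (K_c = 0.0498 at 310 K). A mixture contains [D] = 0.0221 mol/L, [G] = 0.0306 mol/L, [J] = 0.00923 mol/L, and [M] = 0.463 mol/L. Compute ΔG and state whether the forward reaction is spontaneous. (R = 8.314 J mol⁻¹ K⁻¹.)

ΔG = 5.79 kJ/mol; the forward reaction is non-spontaneous

Q_c = [D]·[J] / ([M]·[G]²) = (0.0221)·(0.00923) / ((0.463)·(0.0306)²) = 0.471
ΔG = RT ln(Q_c/K_c) = (8.314 J mol⁻¹ K⁻¹)(310 K) × ln(0.471/0.0498)
   = (2.577 kJ/mol)(2.247) = 5.79 kJ/mol
ΔG > 0, so the forward reaction is non-spontaneous (proceeds in reverse).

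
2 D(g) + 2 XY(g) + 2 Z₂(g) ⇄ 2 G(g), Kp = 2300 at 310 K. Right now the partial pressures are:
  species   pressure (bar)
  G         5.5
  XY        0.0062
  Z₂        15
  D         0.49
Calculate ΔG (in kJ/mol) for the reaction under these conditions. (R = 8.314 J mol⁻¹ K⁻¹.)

Qp = P(G)² / (P(D)²·P(XY)²·P(Z₂)²) = (5.5)² / ((0.49)²·(0.0062)²·(15)²) = 14600
ΔG = RT ln(Qp/Kp) = (8.314 J mol⁻¹ K⁻¹)(310 K) × ln(14600/2300)
   = (2.577 kJ/mol)(1.848) = 4.76 kJ/mol
ΔG > 0, so the forward reaction is non-spontaneous (proceeds in reverse).

ΔG = 4.76 kJ/mol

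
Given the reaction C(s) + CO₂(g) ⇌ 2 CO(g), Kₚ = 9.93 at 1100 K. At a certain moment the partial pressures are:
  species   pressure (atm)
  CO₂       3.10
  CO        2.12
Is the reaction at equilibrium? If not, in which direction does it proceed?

in the forward direction

(C is a pure solid — omitted from Qₚ.)
Qₚ = P(CO)² / P(CO₂) = (2.12)² / (3.10) = 1.45
Qₚ = 1.45 < Kₚ = 9.93, so the forward reaction proceeds.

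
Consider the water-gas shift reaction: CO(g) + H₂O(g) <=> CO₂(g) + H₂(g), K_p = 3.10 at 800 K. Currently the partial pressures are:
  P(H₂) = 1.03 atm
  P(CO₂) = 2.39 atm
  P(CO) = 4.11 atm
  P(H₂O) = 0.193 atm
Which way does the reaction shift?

Q_p = P(CO₂)·P(H₂) / (P(CO)·P(H₂O)) = (2.39)·(1.03) / ((4.11)·(0.193)) = 3.10
Q_p = 3.10 = K_p, so the system is already at equilibrium.

neither direction; the system is at equilibrium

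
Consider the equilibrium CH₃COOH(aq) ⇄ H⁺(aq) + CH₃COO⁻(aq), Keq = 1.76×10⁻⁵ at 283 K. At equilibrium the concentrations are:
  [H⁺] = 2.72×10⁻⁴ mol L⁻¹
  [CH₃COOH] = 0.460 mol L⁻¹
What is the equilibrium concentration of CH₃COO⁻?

[CH₃COO⁻] = 0.0298 mol L⁻¹

At equilibrium, Keq = [H⁺]·[CH₃COO⁻] / [CH₃COOH] = 1.76×10⁻⁵.
(2.72×10⁻⁴)·([CH₃COO⁻]) / (0.460) = 1.76×10⁻⁵
[CH₃COO⁻] = 0.0298 mol L⁻¹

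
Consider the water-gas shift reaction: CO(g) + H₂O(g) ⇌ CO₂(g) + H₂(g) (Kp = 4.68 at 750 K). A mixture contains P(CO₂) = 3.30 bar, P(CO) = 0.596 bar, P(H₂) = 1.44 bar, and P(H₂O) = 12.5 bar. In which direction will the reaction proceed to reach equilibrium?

to the right

Qp = P(CO₂)·P(H₂) / (P(CO)·P(H₂O)) = (3.30)·(1.44) / ((0.596)·(12.5)) = 0.638
Qp = 0.638 < Kp = 4.68, so the forward reaction proceeds.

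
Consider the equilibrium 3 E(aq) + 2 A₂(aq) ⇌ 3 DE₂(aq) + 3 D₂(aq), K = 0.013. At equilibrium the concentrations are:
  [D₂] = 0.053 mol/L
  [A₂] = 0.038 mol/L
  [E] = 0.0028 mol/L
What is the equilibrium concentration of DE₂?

At equilibrium, K = [DE₂]³·[D₂]³ / ([E]³·[A₂]²) = 0.013.
([DE₂])³·(0.053)³ / ((0.0028)³·(0.038)²) = 0.013
[DE₂]³ = 2.77×10⁻⁹ ⇒ [DE₂] = 0.0014 mol/L

[DE₂] = 0.0014 mol/L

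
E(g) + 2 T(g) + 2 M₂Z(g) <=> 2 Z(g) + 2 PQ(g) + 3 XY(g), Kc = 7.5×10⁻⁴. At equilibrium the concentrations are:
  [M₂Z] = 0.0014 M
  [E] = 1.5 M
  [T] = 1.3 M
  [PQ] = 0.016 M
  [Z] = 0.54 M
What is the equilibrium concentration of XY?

[XY] = 0.037 M

At equilibrium, Kc = [Z]²·[PQ]²·[XY]³ / ([E]·[T]²·[M₂Z]²) = 7.5×10⁻⁴.
(0.54)²·(0.016)²·([XY])³ / ((1.5)·(1.3)²·(0.0014)²) = 7.5×10⁻⁴
[XY]³ = 4.99×10⁻⁵ ⇒ [XY] = 0.037 M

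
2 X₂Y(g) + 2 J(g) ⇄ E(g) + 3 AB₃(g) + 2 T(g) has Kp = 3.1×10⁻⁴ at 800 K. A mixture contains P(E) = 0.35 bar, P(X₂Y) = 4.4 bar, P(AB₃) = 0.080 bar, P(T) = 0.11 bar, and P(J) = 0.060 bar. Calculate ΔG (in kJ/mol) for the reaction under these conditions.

ΔG = -15.3 kJ/mol

Qp = P(E)·P(AB₃)³·P(T)² / (P(X₂Y)²·P(J)²) = (0.35)·(0.080)³·(0.11)² / ((4.4)²·(0.060)²) = 3.11×10⁻⁵
ΔG = RT ln(Qp/Kp) = (8.314 J mol⁻¹ K⁻¹)(800 K) × ln(3.11×10⁻⁵/3.1×10⁻⁴)
   = (6.651 kJ/mol)(-2.299) = -15.3 kJ/mol
ΔG < 0, so the forward reaction is spontaneous (proceeds forward).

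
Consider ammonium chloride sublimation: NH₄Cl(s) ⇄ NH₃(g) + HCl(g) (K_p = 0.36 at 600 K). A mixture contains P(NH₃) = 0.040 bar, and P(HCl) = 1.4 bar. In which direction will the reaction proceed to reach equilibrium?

(NH₄Cl is a pure solid — omitted from Q_p.)
Q_p = P(NH₃)·P(HCl) = (0.040)·(1.4) = 0.056
Q_p = 0.056 < K_p = 0.36, so the forward reaction proceeds.

in the forward direction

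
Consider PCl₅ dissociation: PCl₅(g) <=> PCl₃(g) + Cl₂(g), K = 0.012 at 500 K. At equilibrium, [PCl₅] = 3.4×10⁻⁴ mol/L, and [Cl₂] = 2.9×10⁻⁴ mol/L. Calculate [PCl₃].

At equilibrium, K = [PCl₃]·[Cl₂] / [PCl₅] = 0.012.
([PCl₃])·(2.9×10⁻⁴) / (3.4×10⁻⁴) = 0.012
[PCl₃] = 0.0141 = 0.014 mol/L

[PCl₃] = 0.014 mol/L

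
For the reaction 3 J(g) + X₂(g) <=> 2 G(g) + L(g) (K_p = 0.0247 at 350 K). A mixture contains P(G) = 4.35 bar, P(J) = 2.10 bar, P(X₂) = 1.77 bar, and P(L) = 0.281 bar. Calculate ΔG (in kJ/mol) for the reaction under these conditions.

ΔG = 7.49 kJ/mol

Q_p = P(G)²·P(L) / (P(J)³·P(X₂)) = (4.35)²·(0.281) / ((2.10)³·(1.77)) = 0.324
ΔG = RT ln(Q_p/K_p) = (8.314 J mol⁻¹ K⁻¹)(350 K) × ln(0.324/0.0247)
   = (2.910 kJ/mol)(2.574) = 7.49 kJ/mol
ΔG > 0, so the forward reaction is non-spontaneous (proceeds in reverse).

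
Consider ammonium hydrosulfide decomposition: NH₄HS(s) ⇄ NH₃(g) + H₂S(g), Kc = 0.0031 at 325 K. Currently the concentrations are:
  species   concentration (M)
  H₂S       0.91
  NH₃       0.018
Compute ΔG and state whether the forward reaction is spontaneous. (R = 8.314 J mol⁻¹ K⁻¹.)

ΔG = 4.50 kJ/mol; the forward reaction is non-spontaneous

(NH₄HS is a pure solid — omitted from Qc.)
Qc = [NH₃]·[H₂S] = (0.018)·(0.91) = 0.0164
ΔG = RT ln(Qc/Kc) = (8.314 J mol⁻¹ K⁻¹)(325 K) × ln(0.0164/0.0031)
   = (2.702 kJ/mol)(1.666) = 4.50 kJ/mol
ΔG > 0, so the forward reaction is non-spontaneous (proceeds in reverse).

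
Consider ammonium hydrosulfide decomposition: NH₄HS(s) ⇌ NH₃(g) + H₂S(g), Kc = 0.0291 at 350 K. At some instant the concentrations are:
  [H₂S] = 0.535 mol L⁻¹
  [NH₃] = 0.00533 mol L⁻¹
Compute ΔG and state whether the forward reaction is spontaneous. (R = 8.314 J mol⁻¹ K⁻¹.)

ΔG = -6.76 kJ/mol; the forward reaction is spontaneous

(NH₄HS is a pure solid — omitted from Qc.)
Qc = [NH₃]·[H₂S] = (0.00533)·(0.535) = 0.00285
ΔG = RT ln(Qc/Kc) = (8.314 J mol⁻¹ K⁻¹)(350 K) × ln(0.00285/0.0291)
   = (2.910 kJ/mol)(-2.323) = -6.76 kJ/mol
ΔG < 0, so the forward reaction is spontaneous (proceeds forward).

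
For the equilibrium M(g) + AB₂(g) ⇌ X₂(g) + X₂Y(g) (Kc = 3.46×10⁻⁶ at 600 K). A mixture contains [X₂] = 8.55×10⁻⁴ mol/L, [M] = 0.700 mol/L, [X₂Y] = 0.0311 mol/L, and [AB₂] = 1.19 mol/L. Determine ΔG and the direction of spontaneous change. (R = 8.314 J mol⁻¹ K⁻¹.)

ΔG = 11.1 kJ/mol; the forward reaction is non-spontaneous

Qc = [X₂]·[X₂Y] / ([M]·[AB₂]) = (8.55×10⁻⁴)·(0.0311) / ((0.700)·(1.19)) = 3.19×10⁻⁵
ΔG = RT ln(Qc/Kc) = (8.314 J mol⁻¹ K⁻¹)(600 K) × ln(3.19×10⁻⁵/3.46×10⁻⁶)
   = (4.988 kJ/mol)(2.221) = 11.1 kJ/mol
ΔG > 0, so the forward reaction is non-spontaneous (proceeds in reverse).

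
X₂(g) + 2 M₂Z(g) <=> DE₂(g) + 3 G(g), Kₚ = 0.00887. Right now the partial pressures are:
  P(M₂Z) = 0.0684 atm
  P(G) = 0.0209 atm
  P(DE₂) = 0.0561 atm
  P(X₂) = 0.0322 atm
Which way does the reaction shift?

Qₚ = P(DE₂)·P(G)³ / (P(X₂)·P(M₂Z)²) = (0.0561)·(0.0209)³ / ((0.0322)·(0.0684)²) = 0.00340
Qₚ = 0.00340 < Kₚ = 0.00887, so the forward reaction proceeds.

toward products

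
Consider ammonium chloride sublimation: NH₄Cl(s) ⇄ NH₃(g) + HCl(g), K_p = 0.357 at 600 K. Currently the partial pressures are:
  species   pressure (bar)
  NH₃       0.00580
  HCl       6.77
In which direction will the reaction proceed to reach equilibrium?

(NH₄Cl is a pure solid — omitted from Q_p.)
Q_p = P(NH₃)·P(HCl) = (0.00580)·(6.77) = 0.0393
Q_p = 0.0393 < K_p = 0.357, so the forward reaction proceeds.

forward (toward products)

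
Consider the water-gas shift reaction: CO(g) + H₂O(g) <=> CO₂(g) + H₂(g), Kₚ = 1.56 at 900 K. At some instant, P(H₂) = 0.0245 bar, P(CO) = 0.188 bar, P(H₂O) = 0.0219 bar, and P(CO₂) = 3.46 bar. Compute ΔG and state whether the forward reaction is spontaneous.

Qₚ = P(CO₂)·P(H₂) / (P(CO)·P(H₂O)) = (3.46)·(0.0245) / ((0.188)·(0.0219)) = 20.6
ΔG = RT ln(Qₚ/Kₚ) = (8.314 J mol⁻¹ K⁻¹)(900 K) × ln(20.6/1.56)
   = (7.483 kJ/mol)(2.581) = 19.3 kJ/mol
ΔG > 0, so the forward reaction is non-spontaneous (proceeds in reverse).

ΔG = 19.3 kJ/mol; the forward reaction is non-spontaneous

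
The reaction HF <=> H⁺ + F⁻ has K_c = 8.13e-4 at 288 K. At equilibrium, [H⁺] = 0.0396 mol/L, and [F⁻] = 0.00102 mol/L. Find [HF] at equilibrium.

At equilibrium, K_c = [H⁺]·[F⁻] / [HF] = 8.13e-4.
(0.0396)·(0.00102) / ([HF]) = 8.13e-4
[HF] = 0.0497 mol/L

[HF] = 0.0497 mol/L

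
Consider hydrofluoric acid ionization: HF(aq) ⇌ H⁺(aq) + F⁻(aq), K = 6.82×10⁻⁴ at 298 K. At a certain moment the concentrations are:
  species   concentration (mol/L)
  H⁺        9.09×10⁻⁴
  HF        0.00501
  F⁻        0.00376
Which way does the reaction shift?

no net change (already at equilibrium)

Q = [H⁺]·[F⁻] / [HF] = (9.09×10⁻⁴)·(0.00376) / (0.00501) = 6.82×10⁻⁴
Q = 6.82×10⁻⁴ = K, so the system is already at equilibrium.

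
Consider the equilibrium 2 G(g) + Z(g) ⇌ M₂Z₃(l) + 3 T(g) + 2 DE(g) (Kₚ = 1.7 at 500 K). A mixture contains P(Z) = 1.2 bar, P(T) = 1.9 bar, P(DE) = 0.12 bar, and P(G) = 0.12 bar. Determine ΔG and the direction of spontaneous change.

(M₂Z₃ is a pure liquid — omitted from Qₚ.)
Qₚ = P(T)³·P(DE)² / (P(G)²·P(Z)) = (1.9)³·(0.12)² / ((0.12)²·(1.2)) = 5.72
ΔG = RT ln(Qₚ/Kₚ) = (8.314 J mol⁻¹ K⁻¹)(500 K) × ln(5.72/1.7)
   = (4.157 kJ/mol)(1.213) = 5.04 kJ/mol
ΔG > 0, so the forward reaction is non-spontaneous (proceeds in reverse).

ΔG = 5.04 kJ/mol; the forward reaction is non-spontaneous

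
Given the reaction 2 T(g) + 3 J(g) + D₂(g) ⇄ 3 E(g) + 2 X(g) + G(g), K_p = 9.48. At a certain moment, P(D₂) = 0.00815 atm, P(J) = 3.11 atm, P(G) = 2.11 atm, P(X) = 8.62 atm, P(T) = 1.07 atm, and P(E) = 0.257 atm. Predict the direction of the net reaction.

neither direction; the system is at equilibrium

Q_p = P(E)³·P(X)²·P(G) / (P(T)²·P(J)³·P(D₂)) = (0.257)³·(8.62)²·(2.11) / ((1.07)²·(3.11)³·(0.00815)) = 9.48
Q_p = 9.48 = K_p, so the system is already at equilibrium.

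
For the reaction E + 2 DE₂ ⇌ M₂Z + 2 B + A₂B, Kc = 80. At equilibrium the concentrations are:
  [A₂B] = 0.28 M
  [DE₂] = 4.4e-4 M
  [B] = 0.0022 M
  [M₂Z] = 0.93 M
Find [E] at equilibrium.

At equilibrium, Kc = [M₂Z]·[B]²·[A₂B] / ([E]·[DE₂]²) = 80.
(0.93)·(0.0022)²·(0.28) / (([E])·(4.4e-4)²) = 80
[E] = 0.0814 = 0.081 M

[E] = 0.081 M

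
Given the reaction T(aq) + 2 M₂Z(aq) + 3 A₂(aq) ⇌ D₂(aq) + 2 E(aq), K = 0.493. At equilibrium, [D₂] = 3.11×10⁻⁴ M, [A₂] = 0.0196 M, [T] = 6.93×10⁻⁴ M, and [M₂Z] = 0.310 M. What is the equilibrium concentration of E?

[E] = 8.92×10⁻⁴ M

At equilibrium, K = [D₂]·[E]² / ([T]·[M₂Z]²·[A₂]³) = 0.493.
(3.11×10⁻⁴)·([E])² / ((6.93×10⁻⁴)·(0.310)²·(0.0196)³) = 0.493
[E]² = 7.95×10⁻⁷ ⇒ [E] = 8.92×10⁻⁴ M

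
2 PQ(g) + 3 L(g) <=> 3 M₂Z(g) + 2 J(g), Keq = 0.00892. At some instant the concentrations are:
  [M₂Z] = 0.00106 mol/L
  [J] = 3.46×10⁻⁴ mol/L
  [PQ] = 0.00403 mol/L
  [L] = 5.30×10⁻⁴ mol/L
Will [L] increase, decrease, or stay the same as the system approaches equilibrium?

increase

Q = [M₂Z]³·[J]² / ([PQ]²·[L]³) = (0.00106)³·(3.46×10⁻⁴)² / ((0.00403)²·(5.30×10⁻⁴)³) = 0.0590
Q = 0.0590 > Keq = 0.00892: net reverse reaction.
L is a reactant, so it increases.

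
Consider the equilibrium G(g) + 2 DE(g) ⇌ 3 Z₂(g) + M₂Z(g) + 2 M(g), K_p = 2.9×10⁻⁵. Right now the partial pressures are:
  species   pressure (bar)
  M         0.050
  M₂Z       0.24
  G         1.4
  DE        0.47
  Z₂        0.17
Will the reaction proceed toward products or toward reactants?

Q_p = P(Z₂)³·P(M₂Z)·P(M)² / (P(G)·P(DE)²) = (0.17)³·(0.24)·(0.050)² / ((1.4)·(0.47)²) = 9.5×10⁻⁶
Q_p = 9.5×10⁻⁶ < K_p = 2.9×10⁻⁵, so the forward reaction proceeds.

toward products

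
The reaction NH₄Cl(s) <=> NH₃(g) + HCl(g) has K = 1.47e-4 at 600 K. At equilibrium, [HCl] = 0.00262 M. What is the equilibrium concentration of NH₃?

[NH₃] = 0.0561 M

(NH₄Cl is a pure solid — omitted from K.)
At equilibrium, K = [NH₃]·[HCl] = 1.47e-4.
([NH₃])·(0.00262) = 1.47e-4
[NH₃] = 0.0561 M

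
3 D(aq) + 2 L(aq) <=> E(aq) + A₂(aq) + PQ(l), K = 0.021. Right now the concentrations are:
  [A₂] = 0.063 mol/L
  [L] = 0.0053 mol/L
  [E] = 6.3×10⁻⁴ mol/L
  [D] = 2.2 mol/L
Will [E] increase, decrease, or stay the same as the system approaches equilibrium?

(PQ is a pure liquid — omitted from Q.)
Q = [E]·[A₂] / ([D]³·[L]²) = (6.3×10⁻⁴)·(0.063) / ((2.2)³·(0.0053)²) = 0.13
Q = 0.13 > K = 0.021: net reverse reaction.
E is a product, so it decreases.

decrease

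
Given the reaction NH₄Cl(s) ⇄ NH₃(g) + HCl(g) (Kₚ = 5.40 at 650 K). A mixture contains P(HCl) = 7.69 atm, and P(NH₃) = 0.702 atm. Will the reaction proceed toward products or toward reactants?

(NH₄Cl is a pure solid — omitted from Qₚ.)
Qₚ = P(NH₃)·P(HCl) = (0.702)·(7.69) = 5.40
Qₚ = 5.40 = Kₚ, so the system is already at equilibrium.

neither direction; the system is at equilibrium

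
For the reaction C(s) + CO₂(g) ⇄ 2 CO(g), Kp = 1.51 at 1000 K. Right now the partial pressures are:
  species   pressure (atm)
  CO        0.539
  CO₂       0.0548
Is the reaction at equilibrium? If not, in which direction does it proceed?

(C is a pure solid — omitted from Qp.)
Qp = P(CO)² / P(CO₂) = (0.539)² / (0.0548) = 5.30
Qp = 5.30 > Kp = 1.51, so the reverse reaction proceeds.

to the left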